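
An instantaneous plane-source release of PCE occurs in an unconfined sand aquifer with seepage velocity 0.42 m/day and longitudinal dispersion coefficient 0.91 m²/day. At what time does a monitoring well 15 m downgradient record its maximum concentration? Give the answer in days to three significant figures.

30.9 days

For the 1D instantaneous-source solution, setting ∂C/∂t = 0 at fixed x gives v²t² + 2Dt − x² = 0, so t = (√(D² + v²x²) − D)/v².
√(D² + v²x²) = √(0.91² + 0.42² × 15²) = 6.365; v² = 0.1764.
t = (6.365 − 0.91)/0.1764 = 30.9 days (vs. the pure-advection estimate x/v = 35.7 d).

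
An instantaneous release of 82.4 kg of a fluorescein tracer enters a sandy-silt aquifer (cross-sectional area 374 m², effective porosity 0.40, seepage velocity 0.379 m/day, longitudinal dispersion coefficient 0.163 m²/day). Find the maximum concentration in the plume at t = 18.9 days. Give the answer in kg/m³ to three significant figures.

The peak of an instantaneous 1D plume sits at x = vt; there the Gaussian factor is 1 and C_max = M/(n_e·A·√(4πDt)), where n_e·A is the pore area the mass is dissolved in.
√(4πDt) = √(4π × 0.163 × 18.9) = 6.222 m, so C_max = 82.4/(0.40 × 374 × 6.222) = 0.0885 kg/m³.

0.0885 kg/m³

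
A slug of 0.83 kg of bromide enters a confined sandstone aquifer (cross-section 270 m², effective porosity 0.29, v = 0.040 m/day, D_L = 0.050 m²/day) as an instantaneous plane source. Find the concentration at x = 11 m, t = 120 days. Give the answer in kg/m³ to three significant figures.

0.000246 kg/m³

For an instantaneous plane source, C(x,t) = M/(n_e·A·√(4πDt)) · exp(−(x−vt)²/(4Dt)), with n_e·A the pore (flow) area.
Plume center vt = 0.040 × 120 = 4.8 m, so the well at 11 m is 6.2 m downgradient of the peak.
√(4πDt) = 8.683 m, giving peak height M/(n_e·A·√(4πDt)) = 0.83/(0.29 × 270 × 8.683) = 0.001221 kg/m³.
(x−vt)²/(4Dt) = (6.2)²/(4 × 0.050 × 120) = 1.602; exp(−1.602) = 0.2015.
C = 0.001221 × 0.2015 = 0.000246 kg/m³.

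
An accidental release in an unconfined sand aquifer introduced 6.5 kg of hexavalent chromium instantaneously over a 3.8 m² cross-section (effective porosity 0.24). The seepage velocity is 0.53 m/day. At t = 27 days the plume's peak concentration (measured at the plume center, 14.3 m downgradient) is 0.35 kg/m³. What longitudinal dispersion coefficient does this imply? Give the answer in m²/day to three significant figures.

At the plume center C_max = M/(n_e·A·√(4πDt)), so D = M²/(4πt·(n_e·A·C_max)²).
n_e·A·C_max = 0.24 × 3.8 × 0.35 = 0.3192 kg/m.
D = 6.5²/(4π × 27 × 0.3192²) = 1.22 m²/day.

1.22 m²/day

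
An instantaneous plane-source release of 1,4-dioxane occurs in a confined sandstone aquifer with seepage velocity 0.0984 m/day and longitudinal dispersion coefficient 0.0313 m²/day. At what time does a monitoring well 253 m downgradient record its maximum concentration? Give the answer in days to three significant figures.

For the 1D instantaneous-source solution, setting ∂C/∂t = 0 at fixed x gives v²t² + 2Dt − x² = 0, so t = (√(D² + v²x²) − D)/v².
√(D² + v²x²) = √(0.0313² + 0.0984² × 253²) = 24.90; v² = 0.00968256.
t = (24.90 − 0.0313)/0.00968256 = 2570 days (vs. the pure-advection estimate x/v = 2570 d).

2570 days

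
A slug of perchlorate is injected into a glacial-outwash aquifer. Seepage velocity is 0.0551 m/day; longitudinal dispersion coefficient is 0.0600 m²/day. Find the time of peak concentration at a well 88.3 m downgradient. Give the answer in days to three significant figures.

1580 days

For the 1D instantaneous-source solution, setting ∂C/∂t = 0 at fixed x gives v²t² + 2Dt − x² = 0, so t = (√(D² + v²x²) − D)/v².
√(D² + v²x²) = √(0.0600² + 0.0551² × 88.3²) = 4.866; v² = 0.00303601.
t = (4.866 − 0.0600)/0.00303601 = 1580 days (vs. the pure-advection estimate x/v = 1600 d).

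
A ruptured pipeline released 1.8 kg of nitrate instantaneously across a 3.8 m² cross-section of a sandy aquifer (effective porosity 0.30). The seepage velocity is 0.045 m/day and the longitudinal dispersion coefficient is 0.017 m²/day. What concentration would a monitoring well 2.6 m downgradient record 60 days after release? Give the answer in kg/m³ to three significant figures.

0.440 kg/m³

For an instantaneous plane source, C(x,t) = M/(n_e·A·√(4πDt)) · exp(−(x−vt)²/(4Dt)), with n_e·A the pore (flow) area.
Plume center vt = 0.045 × 60 = 2.7 m, so the well at 2.6 m is 0.1 m upgradient of the peak.
√(4πDt) = 3.580 m, giving peak height M/(n_e·A·√(4πDt)) = 1.8/(0.30 × 3.8 × 3.580) = 0.4410 kg/m³.
(x−vt)²/(4Dt) = (-0.1)²/(4 × 0.017 × 60) = 0.002451; exp(−0.002451) = 0.9976.
C = 0.4410 × 0.9976 = 0.440 kg/m³.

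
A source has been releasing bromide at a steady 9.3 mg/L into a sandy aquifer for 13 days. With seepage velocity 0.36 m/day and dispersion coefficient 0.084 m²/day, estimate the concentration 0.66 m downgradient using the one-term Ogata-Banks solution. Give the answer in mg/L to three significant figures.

For a continuous step input, C/C₀ ≈ ½·erfc((x−vt)/(2√(Dt))).
vt = 0.36 × 13 = 4.68 m and 2√(Dt) = 2√(0.084 × 13) = 2.090 m.
Argument (x−vt)/(2√(Dt)) = (0.66 − 4.68)/2.090 = -1.923; ½·erfc(-1.923) = 0.9967.
C = 9.3 × 0.9967 = 9.27 mg/L.

9.27 mg/L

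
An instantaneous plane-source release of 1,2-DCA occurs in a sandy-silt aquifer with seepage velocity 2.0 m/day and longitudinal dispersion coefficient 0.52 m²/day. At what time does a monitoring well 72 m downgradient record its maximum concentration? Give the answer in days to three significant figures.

For the 1D instantaneous-source solution, setting ∂C/∂t = 0 at fixed x gives v²t² + 2Dt − x² = 0, so t = (√(D² + v²x²) − D)/v².
√(D² + v²x²) = √(0.52² + 2.0² × 72²) = 144.0; v² = 4.
t = (144.0 − 0.52)/4 = 35.9 days (vs. the pure-advection estimate x/v = 36.0 d).

35.9 days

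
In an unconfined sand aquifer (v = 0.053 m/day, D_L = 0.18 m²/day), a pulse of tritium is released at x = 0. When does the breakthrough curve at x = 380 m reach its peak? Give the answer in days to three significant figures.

For the 1D instantaneous-source solution, setting ∂C/∂t = 0 at fixed x gives v²t² + 2Dt − x² = 0, so t = (√(D² + v²x²) − D)/v².
√(D² + v²x²) = √(0.18² + 0.053² × 380²) = 20.14; v² = 0.002809.
t = (20.14 − 0.18)/0.002809 = 7110 days (vs. the pure-advection estimate x/v = 7170 d).

7110 days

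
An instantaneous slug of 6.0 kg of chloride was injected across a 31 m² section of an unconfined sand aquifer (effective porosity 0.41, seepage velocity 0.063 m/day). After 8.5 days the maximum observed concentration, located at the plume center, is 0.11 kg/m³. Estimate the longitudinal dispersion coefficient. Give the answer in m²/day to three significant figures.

At the plume center C_max = M/(n_e·A·√(4πDt)), so D = M²/(4πt·(n_e·A·C_max)²).
n_e·A·C_max = 0.41 × 31 × 0.11 = 1.398 kg/m.
D = 6.0²/(4π × 8.5 × 1.398²) = 0.172 m²/day.

0.172 m²/day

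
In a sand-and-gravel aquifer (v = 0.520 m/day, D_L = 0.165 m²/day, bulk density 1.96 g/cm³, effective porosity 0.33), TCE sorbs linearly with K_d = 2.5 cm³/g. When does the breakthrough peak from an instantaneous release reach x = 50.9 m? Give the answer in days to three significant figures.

Retardation factor R = 1 + ρ_b·K_d/n = 1 + 1.96 × 2.5/0.33 = 15.85.
Sorption retards both mechanisms: v_R = v/R = 0.03281 m/day, D_R = D/R = 0.01041 m²/day.
Peak time from v_R²t² + 2D_R t − x² = 0: t = (√(D_R² + v_R²x²) − D_R)/v_R².
√(D_R² + v_R²x²) = √(0.01041² + 0.03281² × 50.9²) = 1.670; v_R² = 0.001076.
t = (1.670 − 0.01041)/0.001076 = 1540 days.

1540 days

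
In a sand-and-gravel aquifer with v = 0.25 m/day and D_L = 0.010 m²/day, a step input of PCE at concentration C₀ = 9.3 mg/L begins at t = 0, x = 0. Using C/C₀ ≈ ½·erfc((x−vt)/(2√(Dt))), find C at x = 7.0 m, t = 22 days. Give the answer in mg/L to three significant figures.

For a continuous step input, C/C₀ ≈ ½·erfc((x−vt)/(2√(Dt))).
vt = 0.25 × 22 = 5.5 m and 2√(Dt) = 2√(0.010 × 22) = 0.9381 m.
Argument (x−vt)/(2√(Dt)) = (7.0 − 5.5)/0.9381 = 1.599; ½·erfc(1.599) = 0.01187.
C = 9.3 × 0.01187 = 0.110 mg/L.

0.110 mg/L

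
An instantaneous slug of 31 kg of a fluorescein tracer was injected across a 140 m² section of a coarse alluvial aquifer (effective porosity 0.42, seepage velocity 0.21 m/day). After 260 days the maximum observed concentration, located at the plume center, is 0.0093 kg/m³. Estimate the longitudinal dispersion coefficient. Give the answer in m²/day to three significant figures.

At the plume center C_max = M/(n_e·A·√(4πDt)), so D = M²/(4πt·(n_e·A·C_max)²).
n_e·A·C_max = 0.42 × 140 × 0.0093 = 0.5468 kg/m.
D = 31²/(4π × 260 × 0.5468²) = 0.984 m²/day.

0.984 m²/day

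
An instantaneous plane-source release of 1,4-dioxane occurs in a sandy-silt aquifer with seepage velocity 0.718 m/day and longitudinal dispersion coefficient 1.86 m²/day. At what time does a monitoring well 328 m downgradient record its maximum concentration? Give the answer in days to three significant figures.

453 days

For the 1D instantaneous-source solution, setting ∂C/∂t = 0 at fixed x gives v²t² + 2Dt − x² = 0, so t = (√(D² + v²x²) − D)/v².
√(D² + v²x²) = √(1.86² + 0.718² × 328²) = 235.5; v² = 0.515524.
t = (235.5 − 1.86)/0.515524 = 453 days (vs. the pure-advection estimate x/v = 457 d).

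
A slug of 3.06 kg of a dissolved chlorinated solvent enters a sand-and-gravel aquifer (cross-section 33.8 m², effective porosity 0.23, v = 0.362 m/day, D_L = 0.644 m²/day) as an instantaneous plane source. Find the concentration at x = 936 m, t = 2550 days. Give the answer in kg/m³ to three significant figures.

0.00267 kg/m³

For an instantaneous plane source, C(x,t) = M/(n_e·A·√(4πDt)) · exp(−(x−vt)²/(4Dt)), with n_e·A the pore (flow) area.
Plume center vt = 0.362 × 2550 = 923.1 m, so the well at 936 m is 12.9 m downgradient of the peak.
√(4πDt) = 143.7 m, giving peak height M/(n_e·A·√(4πDt)) = 3.06/(0.23 × 33.8 × 143.7) = 0.002739 kg/m³.
(x−vt)²/(4Dt) = (12.9)²/(4 × 0.644 × 2550) = 0.02533; exp(−0.02533) = 0.9750.
C = 0.002739 × 0.9750 = 0.00267 kg/m³.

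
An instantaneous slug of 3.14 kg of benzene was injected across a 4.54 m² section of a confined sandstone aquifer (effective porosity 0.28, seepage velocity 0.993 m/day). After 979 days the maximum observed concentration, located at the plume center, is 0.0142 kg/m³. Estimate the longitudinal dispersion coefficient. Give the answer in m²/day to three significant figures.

At the plume center C_max = M/(n_e·A·√(4πDt)), so D = M²/(4πt·(n_e·A·C_max)²).
n_e·A·C_max = 0.28 × 4.54 × 0.0142 = 0.01805 kg/m.
D = 3.14²/(4π × 979 × 0.01805²) = 2.46 m²/day.

2.46 m²/day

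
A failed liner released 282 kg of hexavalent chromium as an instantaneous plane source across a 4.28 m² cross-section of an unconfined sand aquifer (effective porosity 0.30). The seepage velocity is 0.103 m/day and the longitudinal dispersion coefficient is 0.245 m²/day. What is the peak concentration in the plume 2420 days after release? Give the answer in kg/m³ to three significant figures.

2.54 kg/m³

The peak of an instantaneous 1D plume sits at x = vt; there the Gaussian factor is 1 and C_max = M/(n_e·A·√(4πDt)), where n_e·A is the pore area the mass is dissolved in.
√(4πDt) = √(4π × 0.245 × 2420) = 86.32 m, so C_max = 282/(0.30 × 4.28 × 86.32) = 2.54 kg/m³.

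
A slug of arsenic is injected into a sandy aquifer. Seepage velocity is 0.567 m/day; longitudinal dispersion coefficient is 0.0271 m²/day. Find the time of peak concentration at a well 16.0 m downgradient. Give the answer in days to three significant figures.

For the 1D instantaneous-source solution, setting ∂C/∂t = 0 at fixed x gives v²t² + 2Dt − x² = 0, so t = (√(D² + v²x²) − D)/v².
√(D² + v²x²) = √(0.0271² + 0.567² × 16.0²) = 9.072; v² = 0.321489.
t = (9.072 − 0.0271)/0.321489 = 28.1 days (vs. the pure-advection estimate x/v = 28.2 d).

28.1 days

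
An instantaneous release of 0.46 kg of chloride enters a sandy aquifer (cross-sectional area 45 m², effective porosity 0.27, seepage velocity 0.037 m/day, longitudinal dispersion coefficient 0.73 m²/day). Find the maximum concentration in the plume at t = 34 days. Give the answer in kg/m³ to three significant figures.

The peak of an instantaneous 1D plume sits at x = vt; there the Gaussian factor is 1 and C_max = M/(n_e·A·√(4πDt)), where n_e·A is the pore area the mass is dissolved in.
√(4πDt) = √(4π × 0.73 × 34) = 17.66 m, so C_max = 0.46/(0.27 × 45 × 17.66) = 0.00214 kg/m³.

0.00214 kg/m³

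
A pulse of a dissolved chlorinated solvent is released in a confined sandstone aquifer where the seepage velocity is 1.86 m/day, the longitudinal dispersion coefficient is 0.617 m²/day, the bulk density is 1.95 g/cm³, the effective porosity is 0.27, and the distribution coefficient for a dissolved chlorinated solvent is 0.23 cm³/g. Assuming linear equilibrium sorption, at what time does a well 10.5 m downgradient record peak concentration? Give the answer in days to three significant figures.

14.6 days

Retardation factor R = 1 + ρ_b·K_d/n = 1 + 1.95 × 0.23/0.27 = 2.661.
Sorption retards both mechanisms: v_R = v/R = 0.6990 m/day, D_R = D/R = 0.2319 m²/day.
Peak time from v_R²t² + 2D_R t − x² = 0: t = (√(D_R² + v_R²x²) − D_R)/v_R².
√(D_R² + v_R²x²) = √(0.2319² + 0.6990² × 10.5²) = 7.343; v_R² = 0.4886.
t = (7.343 − 0.2319)/0.4886 = 14.6 days.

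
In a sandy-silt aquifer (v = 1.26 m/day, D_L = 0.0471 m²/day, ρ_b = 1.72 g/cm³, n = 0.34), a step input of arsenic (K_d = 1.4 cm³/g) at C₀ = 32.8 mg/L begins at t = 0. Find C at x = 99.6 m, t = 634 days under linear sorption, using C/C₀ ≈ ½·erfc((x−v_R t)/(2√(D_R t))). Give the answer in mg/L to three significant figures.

12.8 mg/L

Retardation factor R = 1 + ρ_b·K_d/n = 1 + 1.72 × 1.4/0.34 = 8.082.
Sorption retards both mechanisms: v_R = v/R = 0.1559 m/day, D_R = D/R = 0.005828 m²/day.
v_R·t = 0.1559 × 634 = 98.8406 m; 2√(D_R t) = 3.844 m; argument = (99.6 − 98.8406)/3.844 = 0.1976.
C = C₀ × ½·erfc(0.1976) = 32.8 × 0.3900 = 12.8 mg/L.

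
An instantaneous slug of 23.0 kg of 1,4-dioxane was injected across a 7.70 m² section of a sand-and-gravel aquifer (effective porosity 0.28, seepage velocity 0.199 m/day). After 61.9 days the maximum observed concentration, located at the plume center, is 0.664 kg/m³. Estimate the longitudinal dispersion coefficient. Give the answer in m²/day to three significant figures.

At the plume center C_max = M/(n_e·A·√(4πDt)), so D = M²/(4πt·(n_e·A·C_max)²).
n_e·A·C_max = 0.28 × 7.70 × 0.664 = 1.432 kg/m.
D = 23.0²/(4π × 61.9 × 1.432²) = 0.332 m²/day.

0.332 m²/day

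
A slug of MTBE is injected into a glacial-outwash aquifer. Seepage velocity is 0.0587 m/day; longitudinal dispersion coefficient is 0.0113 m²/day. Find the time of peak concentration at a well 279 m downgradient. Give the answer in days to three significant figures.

4750 days

For the 1D instantaneous-source solution, setting ∂C/∂t = 0 at fixed x gives v²t² + 2Dt − x² = 0, so t = (√(D² + v²x²) − D)/v².
√(D² + v²x²) = √(0.0113² + 0.0587² × 279²) = 16.38; v² = 0.00344569.
t = (16.38 − 0.0113)/0.00344569 = 4750 days (vs. the pure-advection estimate x/v = 4750 d).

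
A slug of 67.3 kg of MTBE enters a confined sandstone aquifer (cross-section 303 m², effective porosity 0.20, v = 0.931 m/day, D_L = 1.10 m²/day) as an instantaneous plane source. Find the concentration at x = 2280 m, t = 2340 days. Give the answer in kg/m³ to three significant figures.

0.00227 kg/m³

For an instantaneous plane source, C(x,t) = M/(n_e·A·√(4πDt)) · exp(−(x−vt)²/(4Dt)), with n_e·A the pore (flow) area.
Plume center vt = 0.931 × 2340 = 2178.54 m, so the well at 2280 m is 101.46 m downgradient of the peak.
√(4πDt) = 179.8 m, giving peak height M/(n_e·A·√(4πDt)) = 67.3/(0.20 × 303 × 179.8) = 0.006177 kg/m³.
(x−vt)²/(4Dt) = (101.46)²/(4 × 1.10 × 2340) = 0.9998; exp(−0.9998) = 0.3680.
C = 0.006177 × 0.3680 = 0.00227 kg/m³.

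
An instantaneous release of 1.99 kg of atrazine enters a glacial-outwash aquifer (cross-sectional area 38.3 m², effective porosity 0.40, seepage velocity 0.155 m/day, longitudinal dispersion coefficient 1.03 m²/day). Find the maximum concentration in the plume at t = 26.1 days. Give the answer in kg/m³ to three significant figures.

0.00707 kg/m³

The peak of an instantaneous 1D plume sits at x = vt; there the Gaussian factor is 1 and C_max = M/(n_e·A·√(4πDt)), where n_e·A is the pore area the mass is dissolved in.
√(4πDt) = √(4π × 1.03 × 26.1) = 18.38 m, so C_max = 1.99/(0.40 × 38.3 × 18.38) = 0.00707 kg/m³.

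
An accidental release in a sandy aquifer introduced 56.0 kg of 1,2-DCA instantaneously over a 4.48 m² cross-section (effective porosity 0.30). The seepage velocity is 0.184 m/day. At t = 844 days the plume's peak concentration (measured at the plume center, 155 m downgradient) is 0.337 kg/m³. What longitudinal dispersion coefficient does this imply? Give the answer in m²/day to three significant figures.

1.44 m²/day

At the plume center C_max = M/(n_e·A·√(4πDt)), so D = M²/(4πt·(n_e·A·C_max)²).
n_e·A·C_max = 0.30 × 4.48 × 0.337 = 0.4529 kg/m.
D = 56.0²/(4π × 844 × 0.4529²) = 1.44 m²/day.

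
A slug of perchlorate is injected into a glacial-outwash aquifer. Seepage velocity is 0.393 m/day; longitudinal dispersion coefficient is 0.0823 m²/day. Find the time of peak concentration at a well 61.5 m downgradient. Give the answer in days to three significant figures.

156 days

For the 1D instantaneous-source solution, setting ∂C/∂t = 0 at fixed x gives v²t² + 2Dt − x² = 0, so t = (√(D² + v²x²) − D)/v².
√(D² + v²x²) = √(0.0823² + 0.393² × 61.5²) = 24.17; v² = 0.154449.
t = (24.17 − 0.0823)/0.154449 = 156 days (vs. the pure-advection estimate x/v = 156 d).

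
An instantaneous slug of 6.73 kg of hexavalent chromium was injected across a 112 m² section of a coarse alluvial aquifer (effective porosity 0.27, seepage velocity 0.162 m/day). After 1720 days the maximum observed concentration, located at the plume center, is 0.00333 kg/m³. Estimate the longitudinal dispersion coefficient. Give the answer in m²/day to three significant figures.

0.207 m²/day

At the plume center C_max = M/(n_e·A·√(4πDt)), so D = M²/(4πt·(n_e·A·C_max)²).
n_e·A·C_max = 0.27 × 112 × 0.00333 = 0.1007 kg/m.
D = 6.73²/(4π × 1720 × 0.1007²) = 0.207 m²/day.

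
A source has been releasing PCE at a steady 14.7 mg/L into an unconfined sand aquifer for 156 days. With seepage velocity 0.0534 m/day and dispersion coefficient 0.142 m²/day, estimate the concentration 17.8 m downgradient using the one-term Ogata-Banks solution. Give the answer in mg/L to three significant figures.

1.14 mg/L

For a continuous step input, C/C₀ ≈ ½·erfc((x−vt)/(2√(Dt))).
vt = 0.0534 × 156 = 8.3304 m and 2√(Dt) = 2√(0.142 × 156) = 9.413 m.
Argument (x−vt)/(2√(Dt)) = (17.8 − 8.3304)/9.413 = 1.006; ½·erfc(1.006) = 0.07741.
C = 14.7 × 0.07741 = 1.14 mg/L.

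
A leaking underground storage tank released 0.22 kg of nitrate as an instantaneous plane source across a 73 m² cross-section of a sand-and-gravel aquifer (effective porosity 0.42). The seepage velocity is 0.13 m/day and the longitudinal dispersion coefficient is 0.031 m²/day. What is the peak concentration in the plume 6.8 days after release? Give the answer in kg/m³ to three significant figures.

0.00441 kg/m³

The peak of an instantaneous 1D plume sits at x = vt; there the Gaussian factor is 1 and C_max = M/(n_e·A·√(4πDt)), where n_e·A is the pore area the mass is dissolved in.
√(4πDt) = √(4π × 0.031 × 6.8) = 1.628 m, so C_max = 0.22/(0.42 × 73 × 1.628) = 0.00441 kg/m³.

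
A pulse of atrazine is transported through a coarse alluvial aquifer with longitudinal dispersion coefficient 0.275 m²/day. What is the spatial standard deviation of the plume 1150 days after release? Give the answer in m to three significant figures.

Dispersive spreading gives a Gaussian with σ² = 2Dt; advection only shifts the center.
σ = √(2 × 0.275 × 1150) = 25.1 m.

25.1 m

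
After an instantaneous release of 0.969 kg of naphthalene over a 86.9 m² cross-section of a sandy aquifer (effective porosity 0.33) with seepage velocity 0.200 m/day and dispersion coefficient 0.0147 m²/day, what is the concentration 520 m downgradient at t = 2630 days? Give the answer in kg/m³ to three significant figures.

For an instantaneous plane source, C(x,t) = M/(n_e·A·√(4πDt)) · exp(−(x−vt)²/(4Dt)), with n_e·A the pore (flow) area.
Plume center vt = 0.200 × 2630 = 526 m, so the well at 520 m is 6 m upgradient of the peak.
√(4πDt) = 22.04 m, giving peak height M/(n_e·A·√(4πDt)) = 0.969/(0.33 × 86.9 × 22.04) = 0.001533 kg/m³.
(x−vt)²/(4Dt) = (-6)²/(4 × 0.0147 × 2630) = 0.2328; exp(−0.2328) = 0.7923.
C = 0.001533 × 0.7923 = 0.00121 kg/m³.

0.00121 kg/m³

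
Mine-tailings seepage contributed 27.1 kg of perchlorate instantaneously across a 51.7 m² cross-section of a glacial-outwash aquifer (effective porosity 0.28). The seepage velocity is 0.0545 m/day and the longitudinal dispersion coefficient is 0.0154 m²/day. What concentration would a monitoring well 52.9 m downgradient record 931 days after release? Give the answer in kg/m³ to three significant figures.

0.129 kg/m³

For an instantaneous plane source, C(x,t) = M/(n_e·A·√(4πDt)) · exp(−(x−vt)²/(4Dt)), with n_e·A the pore (flow) area.
Plume center vt = 0.0545 × 931 = 50.7395 m, so the well at 52.9 m is 2.1605 m downgradient of the peak.
√(4πDt) = 13.42 m, giving peak height M/(n_e·A·√(4πDt)) = 27.1/(0.28 × 51.7 × 13.42) = 0.1395 kg/m³.
(x−vt)²/(4Dt) = (2.1605)²/(4 × 0.0154 × 931) = 0.08139; exp(−0.08139) = 0.9218.
C = 0.1395 × 0.9218 = 0.129 kg/m³.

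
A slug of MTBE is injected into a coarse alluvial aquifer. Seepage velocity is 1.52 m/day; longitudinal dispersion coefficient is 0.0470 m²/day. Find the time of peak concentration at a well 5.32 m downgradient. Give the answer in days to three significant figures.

3.48 days

For the 1D instantaneous-source solution, setting ∂C/∂t = 0 at fixed x gives v²t² + 2Dt − x² = 0, so t = (√(D² + v²x²) − D)/v².
√(D² + v²x²) = √(0.0470² + 1.52² × 5.32²) = 8.087; v² = 2.3104.
t = (8.087 − 0.0470)/2.3104 = 3.48 days (vs. the pure-advection estimate x/v = 3.50 d).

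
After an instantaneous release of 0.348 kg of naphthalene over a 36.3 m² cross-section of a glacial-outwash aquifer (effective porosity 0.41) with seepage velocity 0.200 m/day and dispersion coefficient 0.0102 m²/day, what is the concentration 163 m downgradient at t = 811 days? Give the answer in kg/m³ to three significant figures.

0.00225 kg/m³

For an instantaneous plane source, C(x,t) = M/(n_e·A·√(4πDt)) · exp(−(x−vt)²/(4Dt)), with n_e·A the pore (flow) area.
Plume center vt = 0.200 × 811 = 162.2 m, so the well at 163 m is 0.8 m downgradient of the peak.
√(4πDt) = 10.20 m, giving peak height M/(n_e·A·√(4πDt)) = 0.348/(0.41 × 36.3 × 10.20) = 0.002292 kg/m³.
(x−vt)²/(4Dt) = (0.8)²/(4 × 0.0102 × 811) = 0.01934; exp(−0.01934) = 0.9808.
C = 0.002292 × 0.9808 = 0.00225 kg/m³.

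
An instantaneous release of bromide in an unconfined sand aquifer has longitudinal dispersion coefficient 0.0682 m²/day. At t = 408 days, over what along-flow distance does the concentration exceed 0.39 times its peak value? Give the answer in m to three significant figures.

The plume is Gaussian with σ = √(2Dt) = √(2 × 0.0682 × 408) = 7.460 m.
C/C_peak = exp(−Δx²/(2σ²)) = 0.39 ⇒ Δx = σ·√(−2 ln 0.39) = 7.460 × 1.372 = 10.24 m.
Width = 2Δx = 20.5 m.

20.5 m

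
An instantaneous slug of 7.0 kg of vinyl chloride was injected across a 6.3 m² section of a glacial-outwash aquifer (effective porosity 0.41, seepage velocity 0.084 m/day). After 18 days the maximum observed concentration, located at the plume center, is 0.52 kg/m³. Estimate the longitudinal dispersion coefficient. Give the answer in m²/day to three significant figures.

0.120 m²/day

At the plume center C_max = M/(n_e·A·√(4πDt)), so D = M²/(4πt·(n_e·A·C_max)²).
n_e·A·C_max = 0.41 × 6.3 × 0.52 = 1.343 kg/m.
D = 7.0²/(4π × 18 × 1.343²) = 0.120 m²/day.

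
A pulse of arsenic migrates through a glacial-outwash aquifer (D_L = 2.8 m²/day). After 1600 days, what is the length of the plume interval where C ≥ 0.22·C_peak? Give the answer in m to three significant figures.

The plume is Gaussian with σ = √(2Dt) = √(2 × 2.8 × 1600) = 94.66 m.
C/C_peak = exp(−Δx²/(2σ²)) = 0.22 ⇒ Δx = σ·√(−2 ln 0.22) = 94.66 × 1.740 = 164.7 m.
Width = 2Δx = 329 m.

329 m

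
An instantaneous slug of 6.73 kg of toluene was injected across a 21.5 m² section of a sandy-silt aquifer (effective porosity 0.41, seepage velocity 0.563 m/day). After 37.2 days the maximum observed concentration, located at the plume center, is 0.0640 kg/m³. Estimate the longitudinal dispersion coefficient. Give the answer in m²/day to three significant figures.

At the plume center C_max = M/(n_e·A·√(4πDt)), so D = M²/(4πt·(n_e·A·C_max)²).
n_e·A·C_max = 0.41 × 21.5 × 0.0640 = 0.5642 kg/m.
D = 6.73²/(4π × 37.2 × 0.5642²) = 0.304 m²/day.

0.304 m²/day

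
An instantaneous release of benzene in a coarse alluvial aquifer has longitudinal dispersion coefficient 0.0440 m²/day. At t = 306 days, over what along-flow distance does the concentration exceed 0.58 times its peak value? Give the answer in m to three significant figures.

10.8 m

The plume is Gaussian with σ = √(2Dt) = √(2 × 0.0440 × 306) = 5.189 m.
C/C_peak = exp(−Δx²/(2σ²)) = 0.58 ⇒ Δx = σ·√(−2 ln 0.58) = 5.189 × 1.044 = 5.417 m.
Width = 2Δx = 10.8 m.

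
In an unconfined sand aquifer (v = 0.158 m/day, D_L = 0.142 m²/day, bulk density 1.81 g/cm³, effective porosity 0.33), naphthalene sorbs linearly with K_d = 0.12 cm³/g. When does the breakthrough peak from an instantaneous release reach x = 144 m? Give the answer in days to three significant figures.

Retardation factor R = 1 + ρ_b·K_d/n = 1 + 1.81 × 0.12/0.33 = 1.658.
Sorption retards both mechanisms: v_R = v/R = 0.09530 m/day, D_R = D/R = 0.08565 m²/day.
Peak time from v_R²t² + 2D_R t − x² = 0: t = (√(D_R² + v_R²x²) − D_R)/v_R².
√(D_R² + v_R²x²) = √(0.08565² + 0.09530² × 144²) = 13.72; v_R² = 0.009082.
t = (13.72 − 0.08565)/0.009082 = 1500 days.

1500 days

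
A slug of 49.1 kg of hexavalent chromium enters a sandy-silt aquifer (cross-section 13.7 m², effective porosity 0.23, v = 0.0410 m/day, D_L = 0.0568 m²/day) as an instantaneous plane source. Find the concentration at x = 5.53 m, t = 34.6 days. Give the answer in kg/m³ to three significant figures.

For an instantaneous plane source, C(x,t) = M/(n_e·A·√(4πDt)) · exp(−(x−vt)²/(4Dt)), with n_e·A the pore (flow) area.
Plume center vt = 0.0410 × 34.6 = 1.4186 m, so the well at 5.53 m is 4.1114 m downgradient of the peak.
√(4πDt) = 4.970 m, giving peak height M/(n_e·A·√(4πDt)) = 49.1/(0.23 × 13.7 × 4.970) = 3.135 kg/m³.
(x−vt)²/(4Dt) = (4.1114)²/(4 × 0.0568 × 34.6) = 2.150; exp(−2.150) = 0.1165.
C = 3.135 × 0.1165 = 0.365 kg/m³.

0.365 kg/m³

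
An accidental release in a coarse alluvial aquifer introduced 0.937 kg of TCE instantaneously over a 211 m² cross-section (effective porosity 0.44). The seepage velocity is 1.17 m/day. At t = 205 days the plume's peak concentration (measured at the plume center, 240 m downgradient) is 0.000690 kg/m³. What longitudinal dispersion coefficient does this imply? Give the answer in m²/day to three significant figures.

0.0831 m²/day

At the plume center C_max = M/(n_e·A·√(4πDt)), so D = M²/(4πt·(n_e·A·C_max)²).
n_e·A·C_max = 0.44 × 211 × 0.000690 = 0.06406 kg/m.
D = 0.937²/(4π × 205 × 0.06406²) = 0.0831 m²/day.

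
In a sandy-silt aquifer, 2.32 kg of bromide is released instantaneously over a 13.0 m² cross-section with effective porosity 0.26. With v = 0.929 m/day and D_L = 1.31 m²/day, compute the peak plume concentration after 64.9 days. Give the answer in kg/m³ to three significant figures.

0.0210 kg/m³

The peak of an instantaneous 1D plume sits at x = vt; there the Gaussian factor is 1 and C_max = M/(n_e·A·√(4πDt)), where n_e·A is the pore area the mass is dissolved in.
√(4πDt) = √(4π × 1.31 × 64.9) = 32.69 m, so C_max = 2.32/(0.26 × 13.0 × 32.69) = 0.0210 kg/m³.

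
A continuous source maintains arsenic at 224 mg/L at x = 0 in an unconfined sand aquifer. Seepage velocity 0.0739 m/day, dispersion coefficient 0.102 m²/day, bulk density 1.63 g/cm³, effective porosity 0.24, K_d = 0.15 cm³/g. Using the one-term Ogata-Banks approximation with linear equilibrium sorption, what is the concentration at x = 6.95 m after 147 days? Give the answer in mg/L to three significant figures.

Retardation factor R = 1 + ρ_b·K_d/n = 1 + 1.63 × 0.15/0.24 = 2.019.
Sorption retards both mechanisms: v_R = v/R = 0.03660 m/day, D_R = D/R = 0.05052 m²/day.
v_R·t = 0.03660 × 147 = 5.3802 m; 2√(D_R t) = 5.450 m; argument = (6.95 − 5.3802)/5.450 = 0.2880.
C = C₀ × ½·erfc(0.2880) = 224 × 0.3419 = 76.6 mg/L.

76.6 mg/L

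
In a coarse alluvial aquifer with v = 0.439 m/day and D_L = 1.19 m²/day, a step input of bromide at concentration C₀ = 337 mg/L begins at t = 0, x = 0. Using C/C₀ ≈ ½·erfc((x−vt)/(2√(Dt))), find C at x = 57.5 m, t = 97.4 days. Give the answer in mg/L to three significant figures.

56.1 mg/L

For a continuous step input, C/C₀ ≈ ½·erfc((x−vt)/(2√(Dt))).
vt = 0.439 × 97.4 = 42.7586 m and 2√(Dt) = 2√(1.19 × 97.4) = 21.53 m.
Argument (x−vt)/(2√(Dt)) = (57.5 − 42.7586)/21.53 = 0.6847; ½·erfc(0.6847) = 0.1664.
C = 337 × 0.1664 = 56.1 mg/L.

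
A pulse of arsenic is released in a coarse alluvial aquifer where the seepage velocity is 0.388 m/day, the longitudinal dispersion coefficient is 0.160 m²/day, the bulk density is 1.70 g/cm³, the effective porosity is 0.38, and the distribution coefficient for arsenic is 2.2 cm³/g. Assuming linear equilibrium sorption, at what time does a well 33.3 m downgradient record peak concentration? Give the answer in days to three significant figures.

Retardation factor R = 1 + ρ_b·K_d/n = 1 + 1.70 × 2.2/0.38 = 10.84.
Sorption retards both mechanisms: v_R = v/R = 0.03579 m/day, D_R = D/R = 0.01476 m²/day.
Peak time from v_R²t² + 2D_R t − x² = 0: t = (√(D_R² + v_R²x²) − D_R)/v_R².
√(D_R² + v_R²x²) = √(0.01476² + 0.03579² × 33.3²) = 1.192; v_R² = 0.001281.
t = (1.192 − 0.01476)/0.001281 = 919 days.

919 days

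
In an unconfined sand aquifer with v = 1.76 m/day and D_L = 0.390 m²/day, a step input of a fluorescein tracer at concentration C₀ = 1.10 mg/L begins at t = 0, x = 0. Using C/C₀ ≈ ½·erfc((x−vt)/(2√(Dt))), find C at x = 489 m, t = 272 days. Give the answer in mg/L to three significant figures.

For a continuous step input, C/C₀ ≈ ½·erfc((x−vt)/(2√(Dt))).
vt = 1.76 × 272 = 478.72 m and 2√(Dt) = 2√(0.390 × 272) = 20.60 m.
Argument (x−vt)/(2√(Dt)) = (489 − 478.72)/20.60 = 0.4990; ½·erfc(0.4990) = 0.2402.
C = 1.10 × 0.2402 = 0.264 mg/L.

0.264 mg/L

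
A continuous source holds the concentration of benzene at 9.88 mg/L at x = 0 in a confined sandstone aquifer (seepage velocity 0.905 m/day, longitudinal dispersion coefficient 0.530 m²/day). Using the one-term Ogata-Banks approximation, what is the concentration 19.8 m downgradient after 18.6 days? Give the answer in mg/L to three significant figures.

2.49 mg/L

For a continuous step input, C/C₀ ≈ ½·erfc((x−vt)/(2√(Dt))).
vt = 0.905 × 18.6 = 16.833 m and 2√(Dt) = 2√(0.530 × 18.6) = 6.279 m.
Argument (x−vt)/(2√(Dt)) = (19.8 − 16.833)/6.279 = 0.4725; ½·erfc(0.4725) = 0.2520.
C = 9.88 × 0.2520 = 2.49 mg/L.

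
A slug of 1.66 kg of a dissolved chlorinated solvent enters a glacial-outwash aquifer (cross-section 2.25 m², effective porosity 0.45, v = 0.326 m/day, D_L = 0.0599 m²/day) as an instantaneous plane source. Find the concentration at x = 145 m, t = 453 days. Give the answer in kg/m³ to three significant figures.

For an instantaneous plane source, C(x,t) = M/(n_e·A·√(4πDt)) · exp(−(x−vt)²/(4Dt)), with n_e·A the pore (flow) area.
Plume center vt = 0.326 × 453 = 147.678 m, so the well at 145 m is 2.678 m upgradient of the peak.
√(4πDt) = 18.47 m, giving peak height M/(n_e·A·√(4πDt)) = 1.66/(0.45 × 2.25 × 18.47) = 0.08877 kg/m³.
(x−vt)²/(4Dt) = (-2.678)²/(4 × 0.0599 × 453) = 0.06607; exp(−0.06607) = 0.9361.
C = 0.08877 × 0.9361 = 0.0831 kg/m³.

0.0831 kg/m³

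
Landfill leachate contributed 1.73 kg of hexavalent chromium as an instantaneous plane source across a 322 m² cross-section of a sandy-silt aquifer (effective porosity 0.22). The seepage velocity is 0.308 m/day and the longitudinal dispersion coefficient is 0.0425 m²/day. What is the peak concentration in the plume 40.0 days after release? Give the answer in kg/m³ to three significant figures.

The peak of an instantaneous 1D plume sits at x = vt; there the Gaussian factor is 1 and C_max = M/(n_e·A·√(4πDt)), where n_e·A is the pore area the mass is dissolved in.
√(4πDt) = √(4π × 0.0425 × 40.0) = 4.622 m, so C_max = 1.73/(0.22 × 322 × 4.622) = 0.00528 kg/m³.

0.00528 kg/m³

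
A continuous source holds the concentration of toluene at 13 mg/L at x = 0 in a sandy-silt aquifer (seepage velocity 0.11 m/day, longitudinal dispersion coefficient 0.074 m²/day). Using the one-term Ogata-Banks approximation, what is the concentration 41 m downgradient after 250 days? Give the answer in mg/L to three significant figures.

For a continuous step input, C/C₀ ≈ ½·erfc((x−vt)/(2√(Dt))).
vt = 0.11 × 250 = 27.5 m and 2√(Dt) = 2√(0.074 × 250) = 8.602 m.
Argument (x−vt)/(2√(Dt)) = (41 − 27.5)/8.602 = 1.569; ½·erfc(1.569) = 0.01325.
C = 13 × 0.01325 = 0.172 mg/L.

0.172 mg/L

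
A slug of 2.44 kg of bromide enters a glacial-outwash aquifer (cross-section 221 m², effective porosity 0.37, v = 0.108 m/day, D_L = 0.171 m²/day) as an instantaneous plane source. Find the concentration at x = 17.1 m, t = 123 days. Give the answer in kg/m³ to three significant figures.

0.00154 kg/m³

For an instantaneous plane source, C(x,t) = M/(n_e·A·√(4πDt)) · exp(−(x−vt)²/(4Dt)), with n_e·A the pore (flow) area.
Plume center vt = 0.108 × 123 = 13.284 m, so the well at 17.1 m is 3.816 m downgradient of the peak.
√(4πDt) = 16.26 m, giving peak height M/(n_e·A·√(4πDt)) = 2.44/(0.37 × 221 × 16.26) = 0.001835 kg/m³.
(x−vt)²/(4Dt) = (3.816)²/(4 × 0.171 × 123) = 0.1731; exp(−0.1731) = 0.8411.
C = 0.001835 × 0.8411 = 0.00154 kg/m³.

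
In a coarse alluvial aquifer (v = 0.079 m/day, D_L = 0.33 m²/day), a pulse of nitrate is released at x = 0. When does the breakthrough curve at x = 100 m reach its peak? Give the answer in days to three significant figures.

For the 1D instantaneous-source solution, setting ∂C/∂t = 0 at fixed x gives v²t² + 2Dt − x² = 0, so t = (√(D² + v²x²) − D)/v².
√(D² + v²x²) = √(0.33² + 0.079² × 100²) = 7.907; v² = 0.006241.
t = (7.907 − 0.33)/0.006241 = 1210 days (vs. the pure-advection estimate x/v = 1270 d).

1210 days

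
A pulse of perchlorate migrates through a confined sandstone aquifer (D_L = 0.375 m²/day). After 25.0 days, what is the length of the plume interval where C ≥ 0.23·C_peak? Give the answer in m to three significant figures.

14.8 m

The plume is Gaussian with σ = √(2Dt) = √(2 × 0.375 × 25.0) = 4.330 m.
C/C_peak = exp(−Δx²/(2σ²)) = 0.23 ⇒ Δx = σ·√(−2 ln 0.23) = 4.330 × 1.714 = 7.422 m.
Width = 2Δx = 14.8 m.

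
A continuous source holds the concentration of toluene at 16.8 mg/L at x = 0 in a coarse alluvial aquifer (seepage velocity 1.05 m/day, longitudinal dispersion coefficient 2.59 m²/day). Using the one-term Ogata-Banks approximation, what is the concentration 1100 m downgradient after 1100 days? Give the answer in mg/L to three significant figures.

For a continuous step input, C/C₀ ≈ ½·erfc((x−vt)/(2√(Dt))).
vt = 1.05 × 1100 = 1155 m and 2√(Dt) = 2√(2.59 × 1100) = 106.8 m.
Argument (x−vt)/(2√(Dt)) = (1100 − 1155)/106.8 = -0.5150; ½·erfc(-0.5150) = 0.7668.
C = 16.8 × 0.7668 = 12.9 mg/L.

12.9 mg/L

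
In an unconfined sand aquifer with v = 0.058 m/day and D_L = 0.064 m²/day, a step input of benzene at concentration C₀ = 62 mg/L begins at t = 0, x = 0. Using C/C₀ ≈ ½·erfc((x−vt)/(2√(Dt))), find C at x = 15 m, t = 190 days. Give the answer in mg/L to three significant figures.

For a continuous step input, C/C₀ ≈ ½·erfc((x−vt)/(2√(Dt))).
vt = 0.058 × 190 = 11.02 m and 2√(Dt) = 2√(0.064 × 190) = 6.974 m.
Argument (x−vt)/(2√(Dt)) = (15 − 11.02)/6.974 = 0.5707; ½·erfc(0.5707) = 0.2098.
C = 62 × 0.2098 = 13.0 mg/L.

13.0 mg/L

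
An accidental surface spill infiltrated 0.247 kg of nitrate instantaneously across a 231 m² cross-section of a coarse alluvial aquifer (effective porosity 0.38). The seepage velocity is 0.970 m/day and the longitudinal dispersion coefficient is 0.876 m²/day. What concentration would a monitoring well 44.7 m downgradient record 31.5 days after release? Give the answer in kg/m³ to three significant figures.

For an instantaneous plane source, C(x,t) = M/(n_e·A·√(4πDt)) · exp(−(x−vt)²/(4Dt)), with n_e·A the pore (flow) area.
Plume center vt = 0.970 × 31.5 = 30.555 m, so the well at 44.7 m is 14.145 m downgradient of the peak.
√(4πDt) = 18.62 m, giving peak height M/(n_e·A·√(4πDt)) = 0.247/(0.38 × 231 × 18.62) = 0.0001511 kg/m³.
(x−vt)²/(4Dt) = (14.145)²/(4 × 0.876 × 31.5) = 1.813; exp(−1.813) = 0.1632.
C = 0.0001511 × 0.1632 = 2.47e-05 kg/m³.

2.47e-05 kg/m³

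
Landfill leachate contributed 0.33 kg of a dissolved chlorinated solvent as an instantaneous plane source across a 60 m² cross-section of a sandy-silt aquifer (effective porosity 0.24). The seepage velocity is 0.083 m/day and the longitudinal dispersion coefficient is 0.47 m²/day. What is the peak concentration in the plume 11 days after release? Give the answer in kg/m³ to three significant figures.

0.00284 kg/m³

The peak of an instantaneous 1D plume sits at x = vt; there the Gaussian factor is 1 and C_max = M/(n_e·A·√(4πDt)), where n_e·A is the pore area the mass is dissolved in.
√(4πDt) = √(4π × 0.47 × 11) = 8.060 m, so C_max = 0.33/(0.24 × 60 × 8.060) = 0.00284 kg/m³.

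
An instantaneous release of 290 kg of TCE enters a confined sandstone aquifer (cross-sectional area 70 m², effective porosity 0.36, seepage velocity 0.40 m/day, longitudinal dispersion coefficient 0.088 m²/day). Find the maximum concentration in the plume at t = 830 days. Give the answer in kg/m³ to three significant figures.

The peak of an instantaneous 1D plume sits at x = vt; there the Gaussian factor is 1 and C_max = M/(n_e·A·√(4πDt)), where n_e·A is the pore area the mass is dissolved in.
√(4πDt) = √(4π × 0.088 × 830) = 30.30 m, so C_max = 290/(0.36 × 70 × 30.30) = 0.380 kg/m³.

0.380 kg/m³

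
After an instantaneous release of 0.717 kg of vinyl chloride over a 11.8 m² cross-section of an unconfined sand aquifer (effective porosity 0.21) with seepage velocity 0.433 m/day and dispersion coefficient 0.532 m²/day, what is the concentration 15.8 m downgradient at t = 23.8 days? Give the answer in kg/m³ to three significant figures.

0.0126 kg/m³

For an instantaneous plane source, C(x,t) = M/(n_e·A·√(4πDt)) · exp(−(x−vt)²/(4Dt)), with n_e·A the pore (flow) area.
Plume center vt = 0.433 × 23.8 = 10.3054 m, so the well at 15.8 m is 5.4946 m downgradient of the peak.
√(4πDt) = 12.61 m, giving peak height M/(n_e·A·√(4πDt)) = 0.717/(0.21 × 11.8 × 12.61) = 0.02295 kg/m³.
(x−vt)²/(4Dt) = (5.4946)²/(4 × 0.532 × 23.8) = 0.5961; exp(−0.5961) = 0.5510.
C = 0.02295 × 0.5510 = 0.0126 kg/m³.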